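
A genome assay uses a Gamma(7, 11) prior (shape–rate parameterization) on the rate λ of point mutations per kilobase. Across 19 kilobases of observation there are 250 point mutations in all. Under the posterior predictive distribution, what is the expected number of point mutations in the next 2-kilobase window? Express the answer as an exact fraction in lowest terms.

257/15

Total count 250 over total exposure 19 kilobases.
Conjugate update: add total count to the shape and total exposure to the rate, giving Gamma(257, 30).
Predictive mean over a 2-kilobase window = T·E[λ|data] = 2·257/30 = 257/15.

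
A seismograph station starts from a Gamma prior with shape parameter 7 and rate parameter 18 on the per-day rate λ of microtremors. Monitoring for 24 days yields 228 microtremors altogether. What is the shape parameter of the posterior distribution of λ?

Total count 228 over total exposure 24 days.
Gamma(α, β) with Poisson data over total exposure Σt gives posterior Gamma(α+Σx, β+Σt) = Gamma(235, 42).

235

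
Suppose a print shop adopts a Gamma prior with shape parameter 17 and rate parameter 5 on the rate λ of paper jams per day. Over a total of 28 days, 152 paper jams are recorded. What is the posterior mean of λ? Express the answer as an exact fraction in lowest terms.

169/33

Total count 152 over total exposure 28 days.
Posterior: α' = 17 + 152 = 169, β' = 5 + 28 = 33.
Posterior mean = α'/β' = 169/33.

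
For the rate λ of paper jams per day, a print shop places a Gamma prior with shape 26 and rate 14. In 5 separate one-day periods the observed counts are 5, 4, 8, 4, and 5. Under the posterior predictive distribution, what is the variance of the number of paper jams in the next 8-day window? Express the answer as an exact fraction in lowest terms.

11232/361

Total count: 5 + 4 + 8 + 4 + 5 = 26.
Total exposure: 5 days.
Gamma(α, β) with Poisson data over total exposure Σt gives posterior Gamma(α+Σx, β+Σt) = Gamma(52, 19).
The posterior predictive for a window of length T is Negative Binomial with variance T·α'·(β'+T)/β'² = 8·52·27/361 = 11232/361.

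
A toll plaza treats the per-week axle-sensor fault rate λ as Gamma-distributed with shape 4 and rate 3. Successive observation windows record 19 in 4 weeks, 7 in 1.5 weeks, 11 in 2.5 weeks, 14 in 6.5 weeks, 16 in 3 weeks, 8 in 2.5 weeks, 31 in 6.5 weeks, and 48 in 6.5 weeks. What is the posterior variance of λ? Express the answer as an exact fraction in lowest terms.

Total count: 19 + 7 + 11 + 14 + 16 + 8 + 31 + 48 = 154.
Total exposure: 4 + 1.5 + 2.5 + 6.5 + 3 + 2.5 + 6.5 + 6.5 = 33 weeks.
Posterior: α' = 4 + 154 = 158, β' = 3 + 33 = 36.
Posterior variance = α'/β'² = 158/1296 = 79/648.

79/648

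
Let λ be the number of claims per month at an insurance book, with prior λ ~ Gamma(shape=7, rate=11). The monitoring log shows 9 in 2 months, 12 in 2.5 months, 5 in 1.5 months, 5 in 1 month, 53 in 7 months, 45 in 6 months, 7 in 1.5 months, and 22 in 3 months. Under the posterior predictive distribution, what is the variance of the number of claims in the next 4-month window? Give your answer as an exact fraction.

104280/5041

Total count: 9 + 12 + 5 + 5 + 53 + 45 + 7 + 22 = 158.
Total exposure: 2 + 2.5 + 1.5 + 1 + 7 + 6 + 1.5 + 3 = 24.5 months.
Conjugate update: add total count to the shape and total exposure to the rate, giving Gamma(165, 71/2).
The posterior predictive for a window of length T is Negative Binomial with variance T·α'·(β'+T)/β'² = 4·165·(79/2)/(5041/4) = 104280/5041.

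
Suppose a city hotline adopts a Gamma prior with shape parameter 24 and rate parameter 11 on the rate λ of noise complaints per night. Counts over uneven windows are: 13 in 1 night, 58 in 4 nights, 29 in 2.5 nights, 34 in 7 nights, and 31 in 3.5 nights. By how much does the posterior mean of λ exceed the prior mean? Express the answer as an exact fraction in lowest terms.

Total count: 13 + 58 + 29 + 34 + 31 = 165.
Total exposure: 1 + 4 + 2.5 + 7 + 3.5 = 18 nights.
Gamma(α, β) with Poisson data over total exposure Σt gives posterior Gamma(α+Σx, β+Σt) = Gamma(189, 29).
Posterior mean = 189/29 = 189/29; prior mean = 24/11 = 24/11. Difference = 189/29 − 24/11 = 1383/319.

1383/319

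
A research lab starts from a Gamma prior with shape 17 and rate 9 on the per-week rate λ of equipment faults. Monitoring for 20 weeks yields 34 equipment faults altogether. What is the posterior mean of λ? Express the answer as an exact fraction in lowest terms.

51/29

Total count 34 over total exposure 20 weeks.
Gamma(α, β) with Poisson data over total exposure Σt gives posterior Gamma(α+Σx, β+Σt) = Gamma(51, 29).
Posterior mean = α'/β' = 51/29.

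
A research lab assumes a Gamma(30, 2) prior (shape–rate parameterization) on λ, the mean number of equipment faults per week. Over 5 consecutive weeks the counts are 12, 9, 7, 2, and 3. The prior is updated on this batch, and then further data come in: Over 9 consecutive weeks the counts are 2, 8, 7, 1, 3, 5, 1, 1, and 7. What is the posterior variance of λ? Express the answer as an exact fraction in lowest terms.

49/128

Total count: 12 + 9 + 7 + 2 + 3 = 33.
Total exposure: 5 weeks.
After the first batch: Gamma(30 + 33, 2 + 5) = Gamma(63, 7).
Total count: 2 + 8 + 7 + 1 + 3 + 5 + 1 + 1 + 7 = 35.
Total exposure: 9 weeks.
After the second batch: Gamma(63 + 35, 7 + 9) = Gamma(98, 16).
Posterior variance = α'/β'² = 98/256 = 49/128.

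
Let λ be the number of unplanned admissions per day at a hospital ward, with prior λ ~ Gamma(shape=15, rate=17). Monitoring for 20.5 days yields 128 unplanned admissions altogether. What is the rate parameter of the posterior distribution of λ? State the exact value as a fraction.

75/2

Total count 128 over total exposure 20.5 days.
Conjugate update: add total count to the shape and total exposure to the rate, giving Gamma(143, 75/2).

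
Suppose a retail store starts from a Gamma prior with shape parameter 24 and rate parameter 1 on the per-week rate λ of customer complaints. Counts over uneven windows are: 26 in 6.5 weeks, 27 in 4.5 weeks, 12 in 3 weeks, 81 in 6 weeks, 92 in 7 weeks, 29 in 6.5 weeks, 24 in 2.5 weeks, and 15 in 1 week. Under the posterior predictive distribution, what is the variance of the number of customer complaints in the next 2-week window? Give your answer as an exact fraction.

Total count: 26 + 27 + 12 + 81 + 92 + 29 + 24 + 15 = 306.
Total exposure: 6.5 + 4.5 + 3 + 6 + 7 + 6.5 + 2.5 + 1 = 37 weeks.
The Gamma prior is conjugate for the Poisson rate, so λ | data ~ Gamma(24+306, 1+37) = Gamma(330, 38).
The posterior predictive for a window of length T is Negative Binomial with variance T·α'·(β'+T)/β'² = 2·330·40/1444 = 6600/361.

6600/361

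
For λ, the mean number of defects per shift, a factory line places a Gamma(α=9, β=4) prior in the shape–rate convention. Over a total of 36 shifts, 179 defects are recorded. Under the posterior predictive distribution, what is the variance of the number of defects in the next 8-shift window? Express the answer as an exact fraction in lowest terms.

Total count 179 over total exposure 36 shifts.
Conjugate update: add total count to the shape and total exposure to the rate, giving Gamma(188, 40).
The posterior predictive for a window of length T is Negative Binomial with variance T·α'·(β'+T)/β'² = 8·188·48/1600 = 1128/25.

1128/25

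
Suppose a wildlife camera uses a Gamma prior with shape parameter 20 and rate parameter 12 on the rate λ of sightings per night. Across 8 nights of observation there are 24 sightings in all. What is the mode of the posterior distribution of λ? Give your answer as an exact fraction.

43/20

Total count 24 over total exposure 8 nights.
The Gamma prior is conjugate for the Poisson rate, so λ | data ~ Gamma(20+24, 12+8) = Gamma(44, 20).
Posterior mode = (α'−1)/β' = 43/20.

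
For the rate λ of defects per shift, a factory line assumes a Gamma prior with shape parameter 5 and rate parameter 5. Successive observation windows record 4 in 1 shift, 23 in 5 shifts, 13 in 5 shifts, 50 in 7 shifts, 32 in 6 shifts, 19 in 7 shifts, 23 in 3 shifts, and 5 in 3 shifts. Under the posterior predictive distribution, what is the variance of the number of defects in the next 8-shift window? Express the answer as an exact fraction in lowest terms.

5800/147

Total count: 4 + 23 + 13 + 50 + 32 + 19 + 23 + 5 = 169.
Total exposure: 1 + 5 + 5 + 7 + 6 + 7 + 3 + 3 = 37 shifts.
Gamma(α, β) with Poisson data over total exposure Σt gives posterior Gamma(α+Σx, β+Σt) = Gamma(174, 42).
The posterior predictive for a window of length T is Negative Binomial with variance T·α'·(β'+T)/β'² = 8·174·50/1764 = 5800/147.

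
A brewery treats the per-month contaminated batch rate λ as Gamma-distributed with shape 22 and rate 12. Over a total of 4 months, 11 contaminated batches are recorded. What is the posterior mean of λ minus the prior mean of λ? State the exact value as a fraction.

11/48

Total count 11 over total exposure 4 months.
The Gamma prior is conjugate for the Poisson rate, so λ | data ~ Gamma(22+11, 12+4) = Gamma(33, 16).
Posterior mean = 33/16 = 33/16; prior mean = 22/12 = 11/6. Difference = 33/16 − 11/6 = 11/48.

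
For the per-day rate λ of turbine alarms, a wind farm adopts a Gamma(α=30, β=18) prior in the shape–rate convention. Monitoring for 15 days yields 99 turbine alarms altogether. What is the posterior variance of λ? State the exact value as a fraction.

43/363

Total count 99 over total exposure 15 days.
Posterior: α' = 30 + 99 = 129, β' = 18 + 15 = 33.
Posterior variance = α'/β'² = 129/1089 = 43/363.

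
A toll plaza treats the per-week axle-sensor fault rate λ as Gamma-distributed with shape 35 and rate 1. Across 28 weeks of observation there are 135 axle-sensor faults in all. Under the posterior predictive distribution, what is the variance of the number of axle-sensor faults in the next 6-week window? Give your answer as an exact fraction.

35700/841

Total count 135 over total exposure 28 weeks.
Posterior: α' = 35 + 135 = 170, β' = 1 + 28 = 29.
The posterior predictive for a window of length T is Negative Binomial with variance T·α'·(β'+T)/β'² = 6·170·35/841 = 35700/841.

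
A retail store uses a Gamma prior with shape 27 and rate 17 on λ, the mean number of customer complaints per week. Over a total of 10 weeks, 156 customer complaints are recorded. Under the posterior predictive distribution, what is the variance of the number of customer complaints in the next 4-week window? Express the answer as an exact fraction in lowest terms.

Total count 156 over total exposure 10 weeks.
Conjugate update: add total count to the shape and total exposure to the rate, giving Gamma(183, 27).
The posterior predictive for a window of length T is Negative Binomial with variance T·α'·(β'+T)/β'² = 4·183·31/729 = 7564/243.

7564/243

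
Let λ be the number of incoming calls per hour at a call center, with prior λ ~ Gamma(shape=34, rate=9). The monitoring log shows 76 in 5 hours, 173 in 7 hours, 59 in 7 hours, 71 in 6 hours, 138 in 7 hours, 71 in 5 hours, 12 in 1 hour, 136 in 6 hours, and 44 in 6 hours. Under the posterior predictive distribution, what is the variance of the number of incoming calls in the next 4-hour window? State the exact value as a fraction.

205128/3481

Total count: 76 + 173 + 59 + 71 + 138 + 71 + 12 + 136 + 44 = 780.
Total exposure: 5 + 7 + 7 + 6 + 7 + 5 + 1 + 6 + 6 = 50 hours.
By Gamma–Poisson conjugacy, the posterior is Gamma(α + Σx, β + Σt) = Gamma(34 + 780, 9 + 50) = Gamma(814, 59).
The posterior predictive for a window of length T is Negative Binomial with variance T·α'·(β'+T)/β'² = 4·814·63/3481 = 205128/3481.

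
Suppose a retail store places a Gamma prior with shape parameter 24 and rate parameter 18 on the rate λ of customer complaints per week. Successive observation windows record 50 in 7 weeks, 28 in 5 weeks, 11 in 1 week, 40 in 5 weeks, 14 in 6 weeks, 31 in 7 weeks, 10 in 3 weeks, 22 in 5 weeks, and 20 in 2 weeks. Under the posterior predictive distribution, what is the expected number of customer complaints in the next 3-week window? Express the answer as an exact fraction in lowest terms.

750/59

Total count: 50 + 28 + 11 + 40 + 14 + 31 + 10 + 22 + 20 = 226.
Total exposure: 7 + 5 + 1 + 5 + 6 + 7 + 3 + 5 + 2 = 41 weeks.
The Gamma prior is conjugate for the Poisson rate, so λ | data ~ Gamma(24+226, 18+41) = Gamma(250, 59).
Predictive mean over a 3-week window = T·E[λ|data] = 3·250/59 = 750/59.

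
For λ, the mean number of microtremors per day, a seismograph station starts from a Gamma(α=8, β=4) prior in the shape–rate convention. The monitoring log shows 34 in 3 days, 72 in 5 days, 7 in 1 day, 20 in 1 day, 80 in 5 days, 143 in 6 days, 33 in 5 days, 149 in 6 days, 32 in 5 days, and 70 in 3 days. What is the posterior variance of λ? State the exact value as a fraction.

Total count: 34 + 72 + 7 + 20 + 80 + 143 + 33 + 149 + 32 + 70 = 640.
Total exposure: 3 + 5 + 1 + 1 + 5 + 6 + 5 + 6 + 5 + 3 = 40 days.
The Gamma prior is conjugate for the Poisson rate, so λ | data ~ Gamma(8+640, 4+40) = Gamma(648, 44).
Posterior variance = α'/β'² = 648/1936 = 81/242.

81/242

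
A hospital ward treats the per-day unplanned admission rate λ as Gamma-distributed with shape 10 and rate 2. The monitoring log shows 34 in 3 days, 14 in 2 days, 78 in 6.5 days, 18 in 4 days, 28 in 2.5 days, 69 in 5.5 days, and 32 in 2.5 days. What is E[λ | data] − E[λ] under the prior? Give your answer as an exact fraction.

Total count: 34 + 14 + 78 + 18 + 28 + 69 + 32 = 273.
Total exposure: 3 + 2 + 6.5 + 4 + 2.5 + 5.5 + 2.5 = 26 days.
Posterior: α' = 10 + 273 = 283, β' = 2 + 26 = 28.
Posterior mean = 283/28 = 283/28; prior mean = 10/2 = 5. Difference = 283/28 − 5 = 143/28.

143/28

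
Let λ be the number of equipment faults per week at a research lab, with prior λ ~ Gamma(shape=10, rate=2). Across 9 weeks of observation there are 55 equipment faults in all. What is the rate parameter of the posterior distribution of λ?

Total count 55 over total exposure 9 weeks.
Gamma(α, β) with Poisson data over total exposure Σt gives posterior Gamma(α+Σx, β+Σt) = Gamma(65, 11).

11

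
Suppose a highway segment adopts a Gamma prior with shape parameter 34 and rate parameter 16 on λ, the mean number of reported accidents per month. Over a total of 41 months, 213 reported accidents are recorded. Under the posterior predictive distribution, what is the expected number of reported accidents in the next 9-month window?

Total count 213 over total exposure 41 months.
The Gamma prior is conjugate for the Poisson rate, so λ | data ~ Gamma(34+213, 16+41) = Gamma(247, 57).
Predictive mean over a 9-month window = T·E[λ|data] = 9·247/57 = 39.

39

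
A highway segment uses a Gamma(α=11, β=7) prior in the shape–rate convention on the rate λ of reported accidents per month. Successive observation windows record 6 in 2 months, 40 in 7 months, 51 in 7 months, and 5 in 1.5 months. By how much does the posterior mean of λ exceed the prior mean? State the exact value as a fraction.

Total count: 6 + 40 + 51 + 5 = 102.
Total exposure: 2 + 7 + 7 + 1.5 = 17.5 months.
Posterior: α' = 11 + 102 = 113, β' = 7 + 17.5 = 49/2.
Posterior mean = 113/(49/2) = 226/49; prior mean = 11/7 = 11/7. Difference = 226/49 − 11/7 = 149/49.

149/49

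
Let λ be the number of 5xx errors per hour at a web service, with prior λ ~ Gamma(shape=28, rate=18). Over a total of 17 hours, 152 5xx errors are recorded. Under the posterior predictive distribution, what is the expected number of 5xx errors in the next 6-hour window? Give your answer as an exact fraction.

Total count 152 over total exposure 17 hours.
By Gamma–Poisson conjugacy, the posterior is Gamma(α + Σx, β + Σt) = Gamma(28 + 152, 18 + 17) = Gamma(180, 35).
Predictive mean over a 6-hour window = T·E[λ|data] = 6·180/35 = 216/7.

216/7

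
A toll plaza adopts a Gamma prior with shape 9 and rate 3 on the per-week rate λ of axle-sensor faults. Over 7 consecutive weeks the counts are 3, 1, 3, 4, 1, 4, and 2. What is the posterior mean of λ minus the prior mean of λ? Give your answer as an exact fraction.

Total count: 3 + 1 + 3 + 4 + 1 + 4 + 2 = 18.
Total exposure: 7 weeks.
Conjugate update: add total count to the shape and total exposure to the rate, giving Gamma(27, 10).
Posterior mean = 27/10 = 27/10; prior mean = 9/3 = 3. Difference = 27/10 − 3 = -3/10.

-3/10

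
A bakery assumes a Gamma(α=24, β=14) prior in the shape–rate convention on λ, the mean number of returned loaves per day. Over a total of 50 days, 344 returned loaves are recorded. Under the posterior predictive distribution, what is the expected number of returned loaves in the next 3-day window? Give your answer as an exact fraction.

69/4

Total count 344 over total exposure 50 days.
Gamma(α, β) with Poisson data over total exposure Σt gives posterior Gamma(α+Σx, β+Σt) = Gamma(368, 64).
Predictive mean over a 3-day window = T·E[λ|data] = 3·368/64 = 69/4.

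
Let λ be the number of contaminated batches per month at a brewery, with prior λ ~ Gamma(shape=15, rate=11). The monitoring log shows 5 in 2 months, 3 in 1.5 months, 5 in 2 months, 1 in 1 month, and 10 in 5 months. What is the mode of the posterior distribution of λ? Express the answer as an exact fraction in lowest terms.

76/45

Total count: 5 + 3 + 5 + 1 + 10 = 24.
Total exposure: 2 + 1.5 + 2 + 1 + 5 = 11.5 months.
Conjugate update: add total count to the shape and total exposure to the rate, giving Gamma(39, 45/2).
Posterior mode = (α'−1)/β' = 38/(45/2) = 76/45.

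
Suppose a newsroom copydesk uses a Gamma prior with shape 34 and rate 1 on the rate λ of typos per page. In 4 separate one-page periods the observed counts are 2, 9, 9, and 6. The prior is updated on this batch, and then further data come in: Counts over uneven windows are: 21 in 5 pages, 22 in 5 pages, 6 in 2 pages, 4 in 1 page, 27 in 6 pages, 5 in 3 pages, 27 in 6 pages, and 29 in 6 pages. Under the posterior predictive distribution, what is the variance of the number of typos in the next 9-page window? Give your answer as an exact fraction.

9648/169

Total count: 2 + 9 + 9 + 6 = 26.
Total exposure: 4 pages.
After the first batch: Gamma(34 + 26, 1 + 4) = Gamma(60, 5).
Total count: 21 + 22 + 6 + 4 + 27 + 5 + 27 + 29 = 141.
Total exposure: 5 + 5 + 2 + 1 + 6 + 3 + 6 + 6 = 34 pages.
After the second batch: Gamma(60 + 141, 5 + 34) = Gamma(201, 39).
The posterior predictive for a window of length T is Negative Binomial with variance T·α'·(β'+T)/β'² = 9·201·48/1521 = 9648/169.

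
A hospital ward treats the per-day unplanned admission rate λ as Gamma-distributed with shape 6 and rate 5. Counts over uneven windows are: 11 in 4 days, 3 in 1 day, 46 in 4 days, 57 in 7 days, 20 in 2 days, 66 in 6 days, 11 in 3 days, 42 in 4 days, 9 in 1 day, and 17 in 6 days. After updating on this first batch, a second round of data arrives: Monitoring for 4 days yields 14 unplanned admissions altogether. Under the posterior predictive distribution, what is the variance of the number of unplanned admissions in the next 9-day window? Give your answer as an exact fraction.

152208/2209

Total count: 11 + 3 + 46 + 57 + 20 + 66 + 11 + 42 + 9 + 17 = 282.
Total exposure: 4 + 1 + 4 + 7 + 2 + 6 + 3 + 4 + 1 + 6 = 38 days.
After the first batch: Gamma(6 + 282, 5 + 38) = Gamma(288, 43).
Total count 14 over total exposure 4 days.
After the second batch: Gamma(288 + 14, 43 + 4) = Gamma(302, 47).
The posterior predictive for a window of length T is Negative Binomial with variance T·α'·(β'+T)/β'² = 9·302·56/2209 = 152208/2209.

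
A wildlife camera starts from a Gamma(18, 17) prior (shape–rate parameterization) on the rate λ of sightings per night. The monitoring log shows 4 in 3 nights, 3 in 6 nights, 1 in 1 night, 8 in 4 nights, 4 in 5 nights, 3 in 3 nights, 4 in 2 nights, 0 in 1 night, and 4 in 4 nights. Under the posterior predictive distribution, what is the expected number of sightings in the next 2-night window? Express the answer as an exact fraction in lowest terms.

Total count: 4 + 3 + 1 + 8 + 4 + 3 + 4 + 0 + 4 = 31.
Total exposure: 3 + 6 + 1 + 4 + 5 + 3 + 2 + 1 + 4 = 29 nights.
Conjugate update: add total count to the shape and total exposure to the rate, giving Gamma(49, 46).
Predictive mean over a 2-night window = T·E[λ|data] = 2·49/46 = 49/23.

49/23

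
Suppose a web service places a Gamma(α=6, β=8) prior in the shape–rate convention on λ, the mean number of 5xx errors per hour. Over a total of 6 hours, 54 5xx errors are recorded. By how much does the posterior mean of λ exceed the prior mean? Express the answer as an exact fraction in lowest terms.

Total count 54 over total exposure 6 hours.
Conjugate update: add total count to the shape and total exposure to the rate, giving Gamma(60, 14).
Posterior mean = 60/14 = 30/7; prior mean = 6/8 = 3/4. Difference = 30/7 − 3/4 = 99/28.

99/28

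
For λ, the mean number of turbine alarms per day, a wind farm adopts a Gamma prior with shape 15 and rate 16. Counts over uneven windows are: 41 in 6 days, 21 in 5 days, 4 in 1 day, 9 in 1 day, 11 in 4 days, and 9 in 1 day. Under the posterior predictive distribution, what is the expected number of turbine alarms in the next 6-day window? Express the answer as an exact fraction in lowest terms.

330/17

Total count: 41 + 21 + 4 + 9 + 11 + 9 = 95.
Total exposure: 6 + 5 + 1 + 1 + 4 + 1 = 18 days.
The Gamma prior is conjugate for the Poisson rate, so λ | data ~ Gamma(15+95, 16+18) = Gamma(110, 34).
Predictive mean over a 6-day window = T·E[λ|data] = 6·110/34 = 330/17.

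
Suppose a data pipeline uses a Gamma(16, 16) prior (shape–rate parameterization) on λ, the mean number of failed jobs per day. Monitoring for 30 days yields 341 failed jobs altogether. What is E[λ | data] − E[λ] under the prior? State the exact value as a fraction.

311/46

Total count 341 over total exposure 30 days.
By Gamma–Poisson conjugacy, the posterior is Gamma(α + Σx, β + Σt) = Gamma(16 + 341, 16 + 30) = Gamma(357, 46).
Posterior mean = 357/46 = 357/46; prior mean = 16/16 = 1. Difference = 357/46 − 1 = 311/46.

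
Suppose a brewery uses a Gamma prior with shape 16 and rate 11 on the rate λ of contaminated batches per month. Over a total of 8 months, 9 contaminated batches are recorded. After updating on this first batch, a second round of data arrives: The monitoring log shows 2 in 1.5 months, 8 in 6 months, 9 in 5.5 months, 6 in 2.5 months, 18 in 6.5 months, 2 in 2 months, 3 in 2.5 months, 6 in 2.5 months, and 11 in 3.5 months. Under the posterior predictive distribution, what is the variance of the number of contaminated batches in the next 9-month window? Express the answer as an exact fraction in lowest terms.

196020/10609

Total count 9 over total exposure 8 months.
After the first batch: Gamma(16 + 9, 11 + 8) = Gamma(25, 19).
Total count: 2 + 8 + 9 + 6 + 18 + 2 + 3 + 6 + 11 = 65.
Total exposure: 1.5 + 6 + 5.5 + 2.5 + 6.5 + 2 + 2.5 + 2.5 + 3.5 = 32.5 months.
After the second batch: Gamma(25 + 65, 19 + 32.5) = Gamma(90, 103/2).
The posterior predictive for a window of length T is Negative Binomial with variance T·α'·(β'+T)/β'² = 9·90·(121/2)/(10609/4) = 196020/10609.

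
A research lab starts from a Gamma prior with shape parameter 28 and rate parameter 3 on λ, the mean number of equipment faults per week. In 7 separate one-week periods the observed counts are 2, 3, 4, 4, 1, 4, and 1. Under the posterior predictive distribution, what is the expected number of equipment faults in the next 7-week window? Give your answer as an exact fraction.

Total count: 2 + 3 + 4 + 4 + 1 + 4 + 1 = 19.
Total exposure: 7 weeks.
Conjugate update: add total count to the shape and total exposure to the rate, giving Gamma(47, 10).
Predictive mean over a 7-week window = T·E[λ|data] = 7·47/10 = 329/10.

329/10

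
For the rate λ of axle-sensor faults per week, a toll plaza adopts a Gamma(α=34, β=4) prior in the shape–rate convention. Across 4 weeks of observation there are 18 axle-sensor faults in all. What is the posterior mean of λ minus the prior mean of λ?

Total count 18 over total exposure 4 weeks.
The Gamma prior is conjugate for the Poisson rate, so λ | data ~ Gamma(34+18, 4+4) = Gamma(52, 8).
Posterior mean = 52/8 = 13/2; prior mean = 34/4 = 17/2. Difference = 13/2 − 17/2 = -2.

-2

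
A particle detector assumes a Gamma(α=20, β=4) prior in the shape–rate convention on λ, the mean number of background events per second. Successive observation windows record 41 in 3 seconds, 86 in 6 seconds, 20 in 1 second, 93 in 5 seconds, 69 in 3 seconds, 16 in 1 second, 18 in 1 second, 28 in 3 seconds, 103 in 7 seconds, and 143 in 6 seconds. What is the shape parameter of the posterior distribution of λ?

637

Total count: 41 + 86 + 20 + 93 + 69 + 16 + 18 + 28 + 103 + 143 = 617.
Total exposure: 3 + 6 + 1 + 5 + 3 + 1 + 1 + 3 + 7 + 6 = 36 seconds.
Gamma(α, β) with Poisson data over total exposure Σt gives posterior Gamma(α+Σx, β+Σt) = Gamma(637, 40).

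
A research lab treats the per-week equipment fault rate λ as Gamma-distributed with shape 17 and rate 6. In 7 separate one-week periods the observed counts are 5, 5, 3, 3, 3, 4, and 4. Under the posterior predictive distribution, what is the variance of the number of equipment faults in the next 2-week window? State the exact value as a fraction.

Total count: 5 + 5 + 3 + 3 + 3 + 4 + 4 = 27.
Total exposure: 7 weeks.
Conjugate update: add total count to the shape and total exposure to the rate, giving Gamma(44, 13).
The posterior predictive for a window of length T is Negative Binomial with variance T·α'·(β'+T)/β'² = 2·44·15/169 = 1320/169.

1320/169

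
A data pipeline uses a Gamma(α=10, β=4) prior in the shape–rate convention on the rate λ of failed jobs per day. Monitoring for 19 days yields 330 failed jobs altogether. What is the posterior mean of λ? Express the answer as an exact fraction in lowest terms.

Total count 330 over total exposure 19 days.
Conjugate update: add total count to the shape and total exposure to the rate, giving Gamma(340, 23).
Posterior mean = α'/β' = 340/23.

340/23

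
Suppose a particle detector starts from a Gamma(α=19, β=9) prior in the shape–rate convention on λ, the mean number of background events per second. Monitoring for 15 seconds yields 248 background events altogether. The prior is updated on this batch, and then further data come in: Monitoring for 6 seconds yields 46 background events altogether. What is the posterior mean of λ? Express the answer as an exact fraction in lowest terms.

Total count 248 over total exposure 15 seconds.
After the first batch: Gamma(19 + 248, 9 + 15) = Gamma(267, 24).
Total count 46 over total exposure 6 seconds.
After the second batch: Gamma(267 + 46, 24 + 6) = Gamma(313, 30).
Posterior mean = α'/β' = 313/30.

313/30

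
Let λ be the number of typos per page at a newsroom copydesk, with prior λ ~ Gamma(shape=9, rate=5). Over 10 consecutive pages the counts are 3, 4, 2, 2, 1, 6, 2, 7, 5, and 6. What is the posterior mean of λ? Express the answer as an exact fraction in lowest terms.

47/15

Total count: 3 + 4 + 2 + 2 + 1 + 6 + 2 + 7 + 5 + 6 = 38.
Total exposure: 10 pages.
Conjugate update: add total count to the shape and total exposure to the rate, giving Gamma(47, 15).
Posterior mean = α'/β' = 47/15.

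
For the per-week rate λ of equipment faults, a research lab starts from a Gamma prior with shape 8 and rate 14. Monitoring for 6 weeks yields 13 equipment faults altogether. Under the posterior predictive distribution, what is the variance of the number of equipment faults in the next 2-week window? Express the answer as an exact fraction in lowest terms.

Total count 13 over total exposure 6 weeks.
Conjugate update: add total count to the shape and total exposure to the rate, giving Gamma(21, 20).
The posterior predictive for a window of length T is Negative Binomial with variance T·α'·(β'+T)/β'² = 2·21·22/400 = 231/100.

231/100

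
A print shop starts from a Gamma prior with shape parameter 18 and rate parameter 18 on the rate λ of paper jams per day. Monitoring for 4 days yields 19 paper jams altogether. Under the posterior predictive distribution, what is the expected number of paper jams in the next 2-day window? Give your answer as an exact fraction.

37/11

Total count 19 over total exposure 4 days.
Gamma(α, β) with Poisson data over total exposure Σt gives posterior Gamma(α+Σx, β+Σt) = Gamma(37, 22).
Predictive mean over a 2-day window = T·E[λ|data] = 2·37/22 = 37/11.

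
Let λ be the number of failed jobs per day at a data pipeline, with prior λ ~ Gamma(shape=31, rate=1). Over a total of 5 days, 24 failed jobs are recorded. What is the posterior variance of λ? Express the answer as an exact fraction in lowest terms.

Total count 24 over total exposure 5 days.
The Gamma prior is conjugate for the Poisson rate, so λ | data ~ Gamma(31+24, 1+5) = Gamma(55, 6).
Posterior variance = α'/β'² = 55/36.

55/36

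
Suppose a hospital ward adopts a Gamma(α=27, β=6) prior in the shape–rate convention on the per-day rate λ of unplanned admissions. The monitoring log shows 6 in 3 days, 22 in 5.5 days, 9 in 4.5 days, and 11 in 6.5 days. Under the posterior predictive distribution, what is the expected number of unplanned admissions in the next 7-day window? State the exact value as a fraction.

Total count: 6 + 22 + 9 + 11 = 48.
Total exposure: 3 + 5.5 + 4.5 + 6.5 = 19.5 days.
The Gamma prior is conjugate for the Poisson rate, so λ | data ~ Gamma(27+48, 6+19.5) = Gamma(75, 51/2).
Predictive mean over a 7-day window = T·E[λ|data] = 7·75/(51/2) = 350/17.

350/17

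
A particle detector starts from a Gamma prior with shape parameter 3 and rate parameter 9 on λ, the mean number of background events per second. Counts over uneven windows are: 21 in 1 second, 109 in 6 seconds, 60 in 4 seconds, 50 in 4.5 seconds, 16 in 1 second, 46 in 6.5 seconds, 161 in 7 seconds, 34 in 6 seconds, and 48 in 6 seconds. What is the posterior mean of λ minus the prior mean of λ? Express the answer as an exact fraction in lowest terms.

Total count: 21 + 109 + 60 + 50 + 16 + 46 + 161 + 34 + 48 = 545.
Total exposure: 1 + 6 + 4 + 4.5 + 1 + 6.5 + 7 + 6 + 6 = 42 seconds.
Conjugate update: add total count to the shape and total exposure to the rate, giving Gamma(548, 51).
Posterior mean = 548/51 = 548/51; prior mean = 3/9 = 1/3. Difference = 548/51 − 1/3 = 177/17.

177/17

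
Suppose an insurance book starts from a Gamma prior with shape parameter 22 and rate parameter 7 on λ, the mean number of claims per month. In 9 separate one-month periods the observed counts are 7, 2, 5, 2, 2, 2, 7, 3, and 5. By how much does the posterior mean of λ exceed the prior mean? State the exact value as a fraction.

Total count: 7 + 2 + 5 + 2 + 2 + 2 + 7 + 3 + 5 = 35.
Total exposure: 9 months.
Gamma(α, β) with Poisson data over total exposure Σt gives posterior Gamma(α+Σx, β+Σt) = Gamma(57, 16).
Posterior mean = 57/16 = 57/16; prior mean = 22/7 = 22/7. Difference = 57/16 − 22/7 = 47/112.

47/112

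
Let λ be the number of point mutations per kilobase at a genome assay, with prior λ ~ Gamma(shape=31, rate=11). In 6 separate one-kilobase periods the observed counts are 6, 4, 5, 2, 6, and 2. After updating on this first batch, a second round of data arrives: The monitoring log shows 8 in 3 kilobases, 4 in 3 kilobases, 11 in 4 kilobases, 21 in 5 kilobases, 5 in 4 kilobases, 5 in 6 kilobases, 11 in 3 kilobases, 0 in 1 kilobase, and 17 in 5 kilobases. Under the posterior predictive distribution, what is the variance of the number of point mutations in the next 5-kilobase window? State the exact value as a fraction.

Total count: 6 + 4 + 5 + 2 + 6 + 2 = 25.
Total exposure: 6 kilobases.
After the first batch: Gamma(31 + 25, 11 + 6) = Gamma(56, 17).
Total count: 8 + 4 + 11 + 21 + 5 + 5 + 11 + 0 + 17 = 82.
Total exposure: 3 + 3 + 4 + 5 + 4 + 6 + 3 + 1 + 5 = 34 kilobases.
After the second batch: Gamma(56 + 82, 17 + 34) = Gamma(138, 51).
The posterior predictive for a window of length T is Negative Binomial with variance T·α'·(β'+T)/β'² = 5·138·56/2601 = 12880/867.

12880/867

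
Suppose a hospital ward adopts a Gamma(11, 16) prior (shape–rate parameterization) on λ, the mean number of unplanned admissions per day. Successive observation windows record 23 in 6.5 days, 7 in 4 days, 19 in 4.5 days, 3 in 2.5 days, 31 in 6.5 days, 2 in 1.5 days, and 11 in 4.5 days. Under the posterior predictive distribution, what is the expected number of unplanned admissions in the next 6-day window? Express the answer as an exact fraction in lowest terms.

321/23

Total count: 23 + 7 + 19 + 3 + 31 + 2 + 11 = 96.
Total exposure: 6.5 + 4 + 4.5 + 2.5 + 6.5 + 1.5 + 4.5 = 30 days.
By Gamma–Poisson conjugacy, the posterior is Gamma(α + Σx, β + Σt) = Gamma(11 + 96, 16 + 30) = Gamma(107, 46).
Predictive mean over a 6-day window = T·E[λ|data] = 6·107/46 = 321/23.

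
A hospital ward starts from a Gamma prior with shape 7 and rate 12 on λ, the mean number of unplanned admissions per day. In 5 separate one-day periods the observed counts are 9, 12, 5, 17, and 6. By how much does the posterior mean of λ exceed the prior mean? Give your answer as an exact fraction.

Total count: 9 + 12 + 5 + 17 + 6 = 49.
Total exposure: 5 days.
Conjugate update: add total count to the shape and total exposure to the rate, giving Gamma(56, 17).
Posterior mean = 56/17 = 56/17; prior mean = 7/12 = 7/12. Difference = 56/17 − 7/12 = 553/204.

553/204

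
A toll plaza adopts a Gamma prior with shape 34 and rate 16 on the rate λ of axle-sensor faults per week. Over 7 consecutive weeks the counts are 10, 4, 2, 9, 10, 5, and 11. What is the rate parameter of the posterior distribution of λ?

Total count: 10 + 4 + 2 + 9 + 10 + 5 + 11 = 51.
Total exposure: 7 weeks.
By Gamma–Poisson conjugacy, the posterior is Gamma(α + Σx, β + Σt) = Gamma(34 + 51, 16 + 7) = Gamma(85, 23).

23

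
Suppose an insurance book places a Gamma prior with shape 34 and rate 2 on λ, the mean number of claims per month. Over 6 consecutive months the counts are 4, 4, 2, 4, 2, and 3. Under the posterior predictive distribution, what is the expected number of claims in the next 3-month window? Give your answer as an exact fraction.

Total count: 4 + 4 + 2 + 4 + 2 + 3 = 19.
Total exposure: 6 months.
The Gamma prior is conjugate for the Poisson rate, so λ | data ~ Gamma(34+19, 2+6) = Gamma(53, 8).
Predictive mean over a 3-month window = T·E[λ|data] = 3·53/8 = 159/8.

159/8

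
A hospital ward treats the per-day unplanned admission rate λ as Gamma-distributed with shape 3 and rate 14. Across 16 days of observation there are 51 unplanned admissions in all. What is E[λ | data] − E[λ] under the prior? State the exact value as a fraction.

111/70

Total count 51 over total exposure 16 days.
Posterior: α' = 3 + 51 = 54, β' = 14 + 16 = 30.
Posterior mean = 54/30 = 9/5; prior mean = 3/14 = 3/14. Difference = 9/5 − 3/14 = 111/70.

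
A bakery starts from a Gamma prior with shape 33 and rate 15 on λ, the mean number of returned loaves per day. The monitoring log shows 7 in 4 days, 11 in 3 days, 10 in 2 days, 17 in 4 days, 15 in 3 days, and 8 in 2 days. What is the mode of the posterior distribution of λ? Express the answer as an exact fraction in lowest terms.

100/33

Total count: 7 + 11 + 10 + 17 + 15 + 8 = 68.
Total exposure: 4 + 3 + 2 + 4 + 3 + 2 = 18 days.
The Gamma prior is conjugate for the Poisson rate, so λ | data ~ Gamma(33+68, 15+18) = Gamma(101, 33).
Posterior mode = (α'−1)/β' = 100/33.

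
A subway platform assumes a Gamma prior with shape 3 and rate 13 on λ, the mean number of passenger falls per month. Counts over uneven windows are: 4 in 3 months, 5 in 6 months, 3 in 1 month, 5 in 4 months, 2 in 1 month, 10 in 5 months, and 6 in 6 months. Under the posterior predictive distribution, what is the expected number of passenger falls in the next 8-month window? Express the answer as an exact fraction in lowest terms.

Total count: 4 + 5 + 3 + 5 + 2 + 10 + 6 = 35.
Total exposure: 3 + 6 + 1 + 4 + 1 + 5 + 6 = 26 months.
The Gamma prior is conjugate for the Poisson rate, so λ | data ~ Gamma(3+35, 13+26) = Gamma(38, 39).
Predictive mean over an 8-month window = T·E[λ|data] = 8·38/39 = 304/39.

304/39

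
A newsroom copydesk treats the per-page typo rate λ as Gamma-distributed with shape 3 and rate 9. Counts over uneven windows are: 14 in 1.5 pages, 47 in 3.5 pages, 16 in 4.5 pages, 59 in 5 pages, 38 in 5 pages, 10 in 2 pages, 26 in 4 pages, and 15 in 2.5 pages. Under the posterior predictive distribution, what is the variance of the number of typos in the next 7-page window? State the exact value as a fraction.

70224/1369

Total count: 14 + 47 + 16 + 59 + 38 + 10 + 26 + 15 = 225.
Total exposure: 1.5 + 3.5 + 4.5 + 5 + 5 + 2 + 4 + 2.5 = 28 pages.
The Gamma prior is conjugate for the Poisson rate, so λ | data ~ Gamma(3+225, 9+28) = Gamma(228, 37).
The posterior predictive for a window of length T is Negative Binomial with variance T·α'·(β'+T)/β'² = 7·228·44/1369 = 70224/1369.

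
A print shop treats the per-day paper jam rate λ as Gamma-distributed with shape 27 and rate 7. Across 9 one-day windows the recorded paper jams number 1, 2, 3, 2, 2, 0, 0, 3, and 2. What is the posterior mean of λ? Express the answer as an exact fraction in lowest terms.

Total count: 1 + 2 + 3 + 2 + 2 + 0 + 0 + 3 + 2 = 15.
Total exposure: 9 days.
Conjugate update: add total count to the shape and total exposure to the rate, giving Gamma(42, 16).
Posterior mean = α'/β' = 42/16 = 21/8.

21/8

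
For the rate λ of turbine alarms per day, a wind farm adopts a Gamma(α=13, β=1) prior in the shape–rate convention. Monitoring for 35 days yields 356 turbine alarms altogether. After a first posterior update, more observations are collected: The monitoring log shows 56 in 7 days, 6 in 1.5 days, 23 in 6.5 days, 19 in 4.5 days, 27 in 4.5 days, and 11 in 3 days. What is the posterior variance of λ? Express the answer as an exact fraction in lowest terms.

73/567

Total count 356 over total exposure 35 days.
After the first batch: Gamma(13 + 356, 1 + 35) = Gamma(369, 36).
Total count: 56 + 6 + 23 + 19 + 27 + 11 = 142.
Total exposure: 7 + 1.5 + 6.5 + 4.5 + 4.5 + 3 = 27 days.
After the second batch: Gamma(369 + 142, 36 + 27) = Gamma(511, 63).
Posterior variance = α'/β'² = 511/3969 = 73/567.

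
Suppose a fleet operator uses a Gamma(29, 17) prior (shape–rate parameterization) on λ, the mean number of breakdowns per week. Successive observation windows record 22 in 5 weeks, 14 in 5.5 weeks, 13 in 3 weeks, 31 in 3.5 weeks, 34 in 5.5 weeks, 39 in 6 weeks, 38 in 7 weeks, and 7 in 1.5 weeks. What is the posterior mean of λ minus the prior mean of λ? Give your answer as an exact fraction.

Total count: 22 + 14 + 13 + 31 + 34 + 39 + 38 + 7 = 198.
Total exposure: 5 + 5.5 + 3 + 3.5 + 5.5 + 6 + 7 + 1.5 = 37 weeks.
Posterior: α' = 29 + 198 = 227, β' = 17 + 37 = 54.
Posterior mean = 227/54 = 227/54; prior mean = 29/17 = 29/17. Difference = 227/54 − 29/17 = 2293/918.

2293/918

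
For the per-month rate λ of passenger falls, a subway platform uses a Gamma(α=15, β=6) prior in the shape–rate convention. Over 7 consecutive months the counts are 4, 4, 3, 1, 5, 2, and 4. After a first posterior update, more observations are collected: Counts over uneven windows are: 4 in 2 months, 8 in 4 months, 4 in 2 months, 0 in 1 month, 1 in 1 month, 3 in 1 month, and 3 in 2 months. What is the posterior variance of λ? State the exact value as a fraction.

61/676

Total count: 4 + 4 + 3 + 1 + 5 + 2 + 4 = 23.
Total exposure: 7 months.
After the first batch: Gamma(15 + 23, 6 + 7) = Gamma(38, 13).
Total count: 4 + 8 + 4 + 0 + 1 + 3 + 3 = 23.
Total exposure: 2 + 4 + 2 + 1 + 1 + 1 + 2 = 13 months.
After the second batch: Gamma(38 + 23, 13 + 13) = Gamma(61, 26).
Posterior variance = α'/β'² = 61/676.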